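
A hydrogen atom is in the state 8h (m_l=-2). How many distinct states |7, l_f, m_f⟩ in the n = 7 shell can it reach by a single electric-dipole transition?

6

E1 requires Δl = ±1, so l_f ∈ {4, 6}; with 0 ≤ l_f ≤ n_f−1 = 6, the allowed l_f values are {4, 6}.
For l_f = 4: m_f ∈ {m_i−1, m_i, m_i+1} ∩ [−4, 4] = {-3, -2, -1} → 3 states.
For l_f = 6: m_f ∈ {m_i−1, m_i, m_i+1} ∩ [−6, 6] = {-3, -2, -1} → 3 states.
Total: 6.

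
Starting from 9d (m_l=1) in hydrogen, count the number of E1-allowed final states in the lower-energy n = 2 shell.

2

E1 requires Δl = ±1, so l_f ∈ {1, 3}; with 0 ≤ l_f ≤ n_f−1 = 1, the allowed l_f values are {1}.
For l_f = 1: m_f ∈ {m_i−1, m_i, m_i+1} ∩ [−1, 1] = {0, 1} → 2 states.
Total: 2.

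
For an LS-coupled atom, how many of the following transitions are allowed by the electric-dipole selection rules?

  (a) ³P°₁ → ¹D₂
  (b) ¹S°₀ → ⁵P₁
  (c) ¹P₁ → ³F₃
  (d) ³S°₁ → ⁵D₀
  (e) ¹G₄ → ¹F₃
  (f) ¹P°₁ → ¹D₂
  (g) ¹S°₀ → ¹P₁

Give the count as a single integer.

(a) forbidden (ΔS fails)
(b) forbidden (ΔS fails)
(c) forbidden (parity, ΔS, ΔL, ΔJ fail)
(d) forbidden (ΔS, ΔL fail)
(e) forbidden (parity fails)
(f) allowed
(g) allowed
Total allowed: 2 of 7.

2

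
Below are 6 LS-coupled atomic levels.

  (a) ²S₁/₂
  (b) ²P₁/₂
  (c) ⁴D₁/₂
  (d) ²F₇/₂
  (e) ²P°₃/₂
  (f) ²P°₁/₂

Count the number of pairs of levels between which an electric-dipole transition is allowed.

(a)–(b): forbidden (parity).
(a)–(c): forbidden (parity, ΔS, ΔL).
(a)–(d): forbidden (parity, ΔL, ΔJ).
(a)–(e): allowed.
(a)–(f): allowed.
(b)–(c): forbidden (parity, ΔS).
(b)–(d): forbidden (parity, ΔL, ΔJ).
(b)–(e): allowed.
(b)–(f): allowed.
(c)–(d): forbidden (parity, ΔS, ΔJ).
(c)–(e): forbidden (ΔS).
(c)–(f): forbidden (ΔS).
(d)–(e): forbidden (ΔL, ΔJ).
(d)–(f): forbidden (ΔL, ΔJ).
(e)–(f): forbidden (parity).
Allowed pairs: 4 of 15.

4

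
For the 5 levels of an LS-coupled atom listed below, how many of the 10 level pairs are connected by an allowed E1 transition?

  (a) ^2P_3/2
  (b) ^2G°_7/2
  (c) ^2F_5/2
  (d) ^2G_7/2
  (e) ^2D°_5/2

4

(a)–(b): forbidden (ΔL, ΔJ).
(a)–(c): forbidden (parity, ΔL).
(a)–(d): forbidden (parity, ΔL, ΔJ).
(a)–(e): allowed.
(b)–(c): allowed.
(b)–(d): allowed.
(b)–(e): forbidden (parity, ΔL).
(c)–(d): forbidden (parity).
(c)–(e): allowed.
(d)–(e): forbidden (ΔL).
Allowed pairs: 4 of 10.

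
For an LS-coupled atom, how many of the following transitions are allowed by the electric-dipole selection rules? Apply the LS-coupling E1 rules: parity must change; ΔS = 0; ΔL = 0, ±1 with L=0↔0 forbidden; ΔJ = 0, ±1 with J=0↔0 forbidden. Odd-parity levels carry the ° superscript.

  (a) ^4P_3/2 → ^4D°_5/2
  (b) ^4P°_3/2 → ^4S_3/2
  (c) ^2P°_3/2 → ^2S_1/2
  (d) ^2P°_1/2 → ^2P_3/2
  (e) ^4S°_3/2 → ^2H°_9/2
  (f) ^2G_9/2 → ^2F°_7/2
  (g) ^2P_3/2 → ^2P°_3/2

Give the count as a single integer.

(a) allowed
(b) allowed
(c) allowed
(d) allowed
(e) forbidden (parity, ΔS, ΔL, ΔJ fail)
(f) allowed
(g) allowed
Total allowed: 6 of 7.

6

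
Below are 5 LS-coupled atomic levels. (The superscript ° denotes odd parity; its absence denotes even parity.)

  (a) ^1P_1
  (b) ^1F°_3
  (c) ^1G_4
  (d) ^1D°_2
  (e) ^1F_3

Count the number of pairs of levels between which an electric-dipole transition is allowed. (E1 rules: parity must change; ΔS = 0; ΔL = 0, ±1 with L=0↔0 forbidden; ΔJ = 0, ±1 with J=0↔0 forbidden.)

(a)–(b): forbidden (ΔL, ΔJ).
(a)–(c): forbidden (parity, ΔL, ΔJ).
(a)–(d): allowed.
(a)–(e): forbidden (parity, ΔL, ΔJ).
(b)–(c): allowed.
(b)–(d): forbidden (parity).
(b)–(e): allowed.
(c)–(d): forbidden (ΔL, ΔJ).
(c)–(e): forbidden (parity).
(d)–(e): allowed.
Allowed pairs: 4 of 10.

4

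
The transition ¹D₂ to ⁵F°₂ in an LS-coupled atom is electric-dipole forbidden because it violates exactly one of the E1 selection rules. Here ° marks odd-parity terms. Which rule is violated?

Initial level: S=0, L=2, J=2, parity even. Final level: S=2, L=3, J=2, parity odd.
ΔJ = 0, ±1 (not J=0↔0): J: 2 → 2, ΔJ = +0 — ✓.
Parity must change: even → odd — ✓.
ΔS = 0: S: 0 → 2 — ✗.
ΔL = 0, ±1 (not L=0↔0): L: 2 → 3, ΔL = +1 — ✓.

the ΔS = 0 rule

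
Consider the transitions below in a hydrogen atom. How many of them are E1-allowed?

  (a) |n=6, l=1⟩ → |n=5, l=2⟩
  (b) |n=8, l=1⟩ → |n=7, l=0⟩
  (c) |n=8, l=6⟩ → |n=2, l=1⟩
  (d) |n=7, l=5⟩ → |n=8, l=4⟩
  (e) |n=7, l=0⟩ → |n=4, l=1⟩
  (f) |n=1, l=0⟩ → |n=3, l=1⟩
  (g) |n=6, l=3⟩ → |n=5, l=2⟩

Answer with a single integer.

(a) allowed
(b) allowed
(c) forbidden — Δl = -5 (E1 requires Δl = ±1)
(d) allowed
(e) allowed
(f) allowed
(g) allowed
Total allowed: 6 of 7.

6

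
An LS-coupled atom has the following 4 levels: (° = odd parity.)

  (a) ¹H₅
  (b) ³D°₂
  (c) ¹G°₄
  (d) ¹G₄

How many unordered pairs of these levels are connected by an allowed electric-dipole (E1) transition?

(a)–(b): forbidden (ΔS, ΔL, ΔJ).
(a)–(c): allowed.
(a)–(d): forbidden (parity).
(b)–(c): forbidden (parity, ΔS, ΔL, ΔJ).
(b)–(d): forbidden (ΔS, ΔL, ΔJ).
(c)–(d): allowed.
Allowed pairs: 2 of 6.

2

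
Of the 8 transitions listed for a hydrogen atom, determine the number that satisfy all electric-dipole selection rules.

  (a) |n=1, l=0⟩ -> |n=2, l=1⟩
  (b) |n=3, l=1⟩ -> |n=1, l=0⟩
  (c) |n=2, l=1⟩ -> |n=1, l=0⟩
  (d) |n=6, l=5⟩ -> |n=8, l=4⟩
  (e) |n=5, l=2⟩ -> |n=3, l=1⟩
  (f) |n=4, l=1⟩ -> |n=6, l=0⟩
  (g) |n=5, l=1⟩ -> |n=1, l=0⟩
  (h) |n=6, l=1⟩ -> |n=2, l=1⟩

(a) allowed
(b) allowed
(c) allowed
(d) allowed
(e) allowed
(f) allowed
(g) allowed
(h) forbidden — Δl = +0 (E1 requires Δl = ±1)
Total allowed: 7 of 8.

7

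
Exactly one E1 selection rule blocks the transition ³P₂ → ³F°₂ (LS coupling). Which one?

Parity must change: even → odd — ok.
ΔS = 0: S: 1 → 1 — ok.
ΔL = 0, ±1 (not L=0↔0): L: 1 → 3, ΔL = +2 — fails.
ΔJ = 0, ±1 (not J=0↔0): J: 2 → 2, ΔJ = +0 — ok.

the ΔL = 0, ±1 rule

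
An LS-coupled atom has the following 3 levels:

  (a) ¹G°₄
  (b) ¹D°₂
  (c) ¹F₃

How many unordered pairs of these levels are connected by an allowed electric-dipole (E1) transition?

(a)–(b): forbidden (parity, ΔL, ΔJ).
(a)–(c): allowed.
(b)–(c): allowed.
Allowed pairs: 2 of 3.

2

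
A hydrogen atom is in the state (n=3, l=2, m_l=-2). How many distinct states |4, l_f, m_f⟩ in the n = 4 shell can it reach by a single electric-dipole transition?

4

E1 requires Δl = ±1, so l_f ∈ {1, 3}; with 0 ≤ l_f ≤ n_f−1 = 3, the allowed l_f values are {1, 3}.
For l_f = 1: m_f ∈ {m_i−1, m_i, m_i+1} ∩ [−1, 1] = {-1} → 1 state.
For l_f = 3: m_f ∈ {m_i−1, m_i, m_i+1} ∩ [−3, 3] = {-3, -2, -1} → 3 states.
Total: 4.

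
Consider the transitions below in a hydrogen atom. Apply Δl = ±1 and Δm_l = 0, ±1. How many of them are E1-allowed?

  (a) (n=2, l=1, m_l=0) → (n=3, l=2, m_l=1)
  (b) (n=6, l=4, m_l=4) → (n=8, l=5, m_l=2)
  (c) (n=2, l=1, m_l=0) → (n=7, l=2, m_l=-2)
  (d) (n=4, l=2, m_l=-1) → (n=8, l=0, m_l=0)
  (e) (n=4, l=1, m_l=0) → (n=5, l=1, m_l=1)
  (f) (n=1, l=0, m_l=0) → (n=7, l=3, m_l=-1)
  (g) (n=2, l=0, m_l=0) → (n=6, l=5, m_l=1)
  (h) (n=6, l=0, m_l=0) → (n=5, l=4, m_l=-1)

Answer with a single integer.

(a) allowed
(b) forbidden — Δm_l = -2 (E1 requires Δm_l = 0, ±1)
(c) forbidden — Δm_l = -2 (E1 requires Δm_l = 0, ±1)
(d) forbidden — Δl = -2 (E1 requires Δl = ±1)
(e) forbidden — Δl = +0 (E1 requires Δl = ±1)
(f) forbidden — Δl = +3 (E1 requires Δl = ±1)
(g) forbidden — Δl = +5 (E1 requires Δl = ±1)
(h) forbidden — Δl = +4 (E1 requires Δl = ±1)
Total allowed: 1 of 8.

1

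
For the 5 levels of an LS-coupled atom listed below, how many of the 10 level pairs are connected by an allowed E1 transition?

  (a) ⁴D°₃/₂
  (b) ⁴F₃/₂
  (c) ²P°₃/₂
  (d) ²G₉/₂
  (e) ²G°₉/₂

2

(a)–(b): allowed.
(a)–(c): forbidden (parity, ΔS).
(a)–(d): forbidden (ΔS, ΔL, ΔJ).
(a)–(e): forbidden (parity, ΔS, ΔL, ΔJ).
(b)–(c): forbidden (ΔS, ΔL).
(b)–(d): forbidden (parity, ΔS, ΔJ).
(b)–(e): forbidden (ΔS, ΔJ).
(c)–(d): forbidden (ΔL, ΔJ).
(c)–(e): forbidden (parity, ΔL, ΔJ).
(d)–(e): allowed.
Allowed pairs: 2 of 10.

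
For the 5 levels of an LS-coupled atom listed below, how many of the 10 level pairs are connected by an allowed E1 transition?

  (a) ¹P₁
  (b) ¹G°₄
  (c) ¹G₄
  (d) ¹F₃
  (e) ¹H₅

(a)–(b): forbidden (ΔL, ΔJ).
(a)–(c): forbidden (parity, ΔL, ΔJ).
(a)–(d): forbidden (parity, ΔL, ΔJ).
(a)–(e): forbidden (parity, ΔL, ΔJ).
(b)–(c): allowed.
(b)–(d): allowed.
(b)–(e): allowed.
(c)–(d): forbidden (parity).
(c)–(e): forbidden (parity).
(d)–(e): forbidden (parity, ΔL, ΔJ).
Allowed pairs: 3 of 10.

3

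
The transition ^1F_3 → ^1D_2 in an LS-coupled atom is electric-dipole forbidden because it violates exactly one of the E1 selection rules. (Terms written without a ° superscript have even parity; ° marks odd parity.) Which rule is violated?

parity

Parity must change: even → even — violated.
ΔJ = 0, ±1 (not J=0↔0): J: 3 → 2, ΔJ = -1 — satisfied.
ΔL = 0, ±1 (not L=0↔0): L: 3 → 2, ΔL = -1 — satisfied.
ΔS = 0: S: 0 → 0 — satisfied.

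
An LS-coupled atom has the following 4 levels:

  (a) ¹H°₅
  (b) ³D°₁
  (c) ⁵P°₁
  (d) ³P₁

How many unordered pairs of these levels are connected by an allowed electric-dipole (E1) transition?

(a)–(b): forbidden (parity, ΔS, ΔL, ΔJ).
(a)–(c): forbidden (parity, ΔS, ΔL, ΔJ).
(a)–(d): forbidden (ΔS, ΔL, ΔJ).
(b)–(c): forbidden (parity, ΔS).
(b)–(d): allowed.
(c)–(d): forbidden (ΔS).
Allowed pairs: 1 of 6.

1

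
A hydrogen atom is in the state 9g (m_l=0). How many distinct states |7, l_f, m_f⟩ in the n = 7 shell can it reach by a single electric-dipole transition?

E1 requires Δl = ±1, so l_f ∈ {3, 5}; with 0 ≤ l_f ≤ n_f−1 = 6, the allowed l_f values are {3, 5}.
For l_f = 3: m_f ∈ {m_i−1, m_i, m_i+1} ∩ [−3, 3] = {-1, 0, 1} → 3 states.
For l_f = 5: m_f ∈ {m_i−1, m_i, m_i+1} ∩ [−5, 5] = {-1, 0, 1} → 3 states.
Total: 6.

6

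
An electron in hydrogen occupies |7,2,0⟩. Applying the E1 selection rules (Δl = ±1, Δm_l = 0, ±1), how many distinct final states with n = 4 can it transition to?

6

E1 requires Δl = ±1, so l_f ∈ {1, 3}; with 0 ≤ l_f ≤ n_f−1 = 3, the allowed l_f values are {1, 3}.
For l_f = 1: m_f ∈ {m_i−1, m_i, m_i+1} ∩ [−1, 1] = {-1, 0, 1} → 3 states.
For l_f = 3: m_f ∈ {m_i−1, m_i, m_i+1} ∩ [−3, 3] = {-1, 0, 1} → 3 states.
Total: 6.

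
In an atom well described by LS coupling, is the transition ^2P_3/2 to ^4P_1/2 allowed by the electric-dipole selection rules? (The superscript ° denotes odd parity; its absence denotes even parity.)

forbidden

ΔS = 0: S: 1/2 → 3/2 — fails.
ΔL = 0, ±1 (not L=0↔0): L: 1 → 1, ΔL = +0 — passes.
ΔJ = 0, ±1 (not J=0↔0): J: 3/2 → 1/2, ΔJ = -1 — passes.
Parity must change: even → even — fails.
Rule(s) violated: parity, ΔS.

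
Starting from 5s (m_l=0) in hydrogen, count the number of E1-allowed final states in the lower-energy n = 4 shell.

E1 requires Δl = ±1, so l_f ∈ {-1, 1}; with 0 ≤ l_f ≤ n_f−1 = 3, the allowed l_f values are {1}.
For l_f = 1: m_f ∈ {m_i−1, m_i, m_i+1} ∩ [−1, 1] = {-1, 0, 1} → 3 states.
Total: 3.

3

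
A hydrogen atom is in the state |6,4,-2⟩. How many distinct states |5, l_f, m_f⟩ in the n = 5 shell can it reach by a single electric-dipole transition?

3

E1 requires Δl = ±1, so l_f ∈ {3, 5}; with 0 ≤ l_f ≤ n_f−1 = 4, the allowed l_f values are {3}.
For l_f = 3: m_f ∈ {m_i−1, m_i, m_i+1} ∩ [−3, 3] = {-3, -2, -1} → 3 states.
Total: 3.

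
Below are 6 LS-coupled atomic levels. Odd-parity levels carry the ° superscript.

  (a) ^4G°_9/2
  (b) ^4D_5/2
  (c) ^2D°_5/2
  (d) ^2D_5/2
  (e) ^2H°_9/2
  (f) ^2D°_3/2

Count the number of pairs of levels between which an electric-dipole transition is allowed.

2

(a)–(b): forbidden (ΔL, ΔJ).
(a)–(c): forbidden (parity, ΔS, ΔL, ΔJ).
(a)–(d): forbidden (ΔS, ΔL, ΔJ).
(a)–(e): forbidden (parity, ΔS).
(a)–(f): forbidden (parity, ΔS, ΔL, ΔJ).
(b)–(c): forbidden (ΔS).
(b)–(d): forbidden (parity, ΔS).
(b)–(e): forbidden (ΔS, ΔL, ΔJ).
(b)–(f): forbidden (ΔS).
(c)–(d): allowed.
(c)–(e): forbidden (parity, ΔL, ΔJ).
(c)–(f): forbidden (parity).
(d)–(e): forbidden (ΔL, ΔJ).
(d)–(f): allowed.
(e)–(f): forbidden (parity, ΔL, ΔJ).
Allowed pairs: 2 of 15.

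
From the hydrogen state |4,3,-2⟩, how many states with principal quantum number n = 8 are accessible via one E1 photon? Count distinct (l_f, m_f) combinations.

E1 requires Δl = ±1, so l_f ∈ {2, 4}; with 0 ≤ l_f ≤ n_f−1 = 7, the allowed l_f values are {2, 4}.
For l_f = 2: m_f ∈ {m_i−1, m_i, m_i+1} ∩ [−2, 2] = {-2, -1} → 2 states.
For l_f = 4: m_f ∈ {m_i−1, m_i, m_i+1} ∩ [−4, 4] = {-3, -2, -1} → 3 states.
Total: 5.

5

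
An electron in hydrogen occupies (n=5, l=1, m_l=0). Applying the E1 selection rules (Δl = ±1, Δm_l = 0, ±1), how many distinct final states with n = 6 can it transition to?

4

E1 requires Δl = ±1, so l_f ∈ {0, 2}; with 0 ≤ l_f ≤ n_f−1 = 5, the allowed l_f values are {0, 2}.
For l_f = 0: m_f ∈ {m_i−1, m_i, m_i+1} ∩ [−0, 0] = {0} → 1 state.
For l_f = 2: m_f ∈ {m_i−1, m_i, m_i+1} ∩ [−2, 2] = {-1, 0, 1} → 3 states.
Total: 4.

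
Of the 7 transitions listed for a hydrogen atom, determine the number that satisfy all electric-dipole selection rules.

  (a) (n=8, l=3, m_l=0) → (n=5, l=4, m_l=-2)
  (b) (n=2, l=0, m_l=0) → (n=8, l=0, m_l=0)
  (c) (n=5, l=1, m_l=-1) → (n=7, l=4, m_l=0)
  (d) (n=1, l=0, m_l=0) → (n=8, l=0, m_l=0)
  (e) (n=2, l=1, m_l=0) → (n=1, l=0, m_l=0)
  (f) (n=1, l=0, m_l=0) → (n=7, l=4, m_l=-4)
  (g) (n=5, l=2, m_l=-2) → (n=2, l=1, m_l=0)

1

(a) forbidden — Δm_l = -2 (E1 requires Δm_l = 0, ±1)
(b) forbidden — Δl = +0 (E1 requires Δl = ±1)
(c) forbidden — Δl = +3 (E1 requires Δl = ±1)
(d) forbidden — Δl = +0 (E1 requires Δl = ±1)
(e) allowed
(f) forbidden — Δl = +4 (E1 requires Δl = ±1); Δm_l = -4 (E1 requires Δm_l = 0, ±1)
(g) forbidden — Δm_l = +2 (E1 requires Δm_l = 0, ±1)
Total allowed: 1 of 7.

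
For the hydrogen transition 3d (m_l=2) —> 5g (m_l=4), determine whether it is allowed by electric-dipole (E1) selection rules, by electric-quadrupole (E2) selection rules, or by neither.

Δl = 4 − 2 = +2; l_i + l_f = 6.
Δm_l = +2.
E1 (Δl = ±1, |Δm_l| ≤ 1): not satisfied.
E2 (Δl = 0,±2, l_i+l_f ≥ 2, |Δm_l| ≤ 2): satisfied.

E2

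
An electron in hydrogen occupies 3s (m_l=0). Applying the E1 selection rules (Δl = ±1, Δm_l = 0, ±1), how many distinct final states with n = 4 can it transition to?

3

E1 requires Δl = ±1, so l_f ∈ {-1, 1}; with 0 ≤ l_f ≤ n_f−1 = 3, the allowed l_f values are {1}.
For l_f = 1: m_f ∈ {m_i−1, m_i, m_i+1} ∩ [−1, 1] = {-1, 0, 1} → 3 states.
Total: 3.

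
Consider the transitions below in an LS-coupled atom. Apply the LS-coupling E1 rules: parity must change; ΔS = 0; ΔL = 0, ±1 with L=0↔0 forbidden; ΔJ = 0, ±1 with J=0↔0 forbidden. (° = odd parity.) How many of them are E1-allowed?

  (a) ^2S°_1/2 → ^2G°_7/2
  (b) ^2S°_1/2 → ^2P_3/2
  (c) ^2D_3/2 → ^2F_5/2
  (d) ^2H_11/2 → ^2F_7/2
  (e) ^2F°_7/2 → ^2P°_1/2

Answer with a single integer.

1

(a) forbidden (parity, ΔL, ΔJ fail)
(b) allowed
(c) forbidden (parity fails)
(d) forbidden (parity, ΔL, ΔJ fail)
(e) forbidden (parity, ΔL, ΔJ fail)
Total allowed: 1 of 5.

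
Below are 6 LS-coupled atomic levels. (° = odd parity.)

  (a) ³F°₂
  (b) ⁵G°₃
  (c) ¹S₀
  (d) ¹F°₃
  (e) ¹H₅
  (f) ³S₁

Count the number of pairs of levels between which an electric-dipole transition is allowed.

(a)–(b): forbidden (parity, ΔS).
(a)–(c): forbidden (ΔS, ΔL, ΔJ).
(a)–(d): forbidden (parity, ΔS).
(a)–(e): forbidden (ΔS, ΔL, ΔJ).
(a)–(f): forbidden (ΔL).
(b)–(c): forbidden (ΔS, ΔL, ΔJ).
(b)–(d): forbidden (parity, ΔS).
(b)–(e): forbidden (ΔS, ΔJ).
(b)–(f): forbidden (ΔS, ΔL, ΔJ).
(c)–(d): forbidden (ΔL, ΔJ).
(c)–(e): forbidden (parity, ΔL, ΔJ).
(c)–(f): forbidden (parity, ΔS, ΔL).
(d)–(e): forbidden (ΔL, ΔJ).
(d)–(f): forbidden (ΔS, ΔL, ΔJ).
(e)–(f): forbidden (parity, ΔS, ΔL, ΔJ).
Allowed pairs: 0 of 15.

0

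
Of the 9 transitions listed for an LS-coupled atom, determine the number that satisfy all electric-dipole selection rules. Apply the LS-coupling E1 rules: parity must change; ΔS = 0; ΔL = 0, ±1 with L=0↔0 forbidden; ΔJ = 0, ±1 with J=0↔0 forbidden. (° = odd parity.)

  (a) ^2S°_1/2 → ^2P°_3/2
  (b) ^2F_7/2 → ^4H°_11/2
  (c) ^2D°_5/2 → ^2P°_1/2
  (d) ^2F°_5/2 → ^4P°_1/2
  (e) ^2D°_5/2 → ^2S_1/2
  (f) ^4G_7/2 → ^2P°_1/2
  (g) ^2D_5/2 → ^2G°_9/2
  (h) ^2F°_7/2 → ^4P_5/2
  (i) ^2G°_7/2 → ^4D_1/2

0

(a) forbidden (parity fails)
(b) forbidden (ΔS, ΔL, ΔJ fail)
(c) forbidden (parity, ΔJ fail)
(d) forbidden (parity, ΔS, ΔL, ΔJ fail)
(e) forbidden (ΔL, ΔJ fail)
(f) forbidden (ΔS, ΔL, ΔJ fail)
(g) forbidden (ΔL, ΔJ fail)
(h) forbidden (ΔS, ΔL fail)
(i) forbidden (ΔS, ΔL, ΔJ fail)
Total allowed: 0 of 9.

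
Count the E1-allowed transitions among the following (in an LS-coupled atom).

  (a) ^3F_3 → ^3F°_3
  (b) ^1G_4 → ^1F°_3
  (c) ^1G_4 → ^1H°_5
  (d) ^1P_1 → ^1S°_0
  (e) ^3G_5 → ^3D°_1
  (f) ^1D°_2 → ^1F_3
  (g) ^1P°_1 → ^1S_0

6

(a) allowed
(b) allowed
(c) allowed
(d) allowed
(e) forbidden (ΔL, ΔJ fail)
(f) allowed
(g) allowed
Total allowed: 6 of 7.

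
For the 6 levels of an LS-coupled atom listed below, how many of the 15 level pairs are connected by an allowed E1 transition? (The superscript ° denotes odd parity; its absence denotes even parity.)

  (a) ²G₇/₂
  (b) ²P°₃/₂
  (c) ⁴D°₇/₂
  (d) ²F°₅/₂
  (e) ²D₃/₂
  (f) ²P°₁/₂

4

(a)–(b): forbidden (ΔL, ΔJ).
(a)–(c): forbidden (ΔS, ΔL).
(a)–(d): allowed.
(a)–(e): forbidden (parity, ΔL, ΔJ).
(a)–(f): forbidden (ΔL, ΔJ).
(b)–(c): forbidden (parity, ΔS, ΔJ).
(b)–(d): forbidden (parity, ΔL).
(b)–(e): allowed.
(b)–(f): forbidden (parity).
(c)–(d): forbidden (parity, ΔS).
(c)–(e): forbidden (ΔS, ΔJ).
(c)–(f): forbidden (parity, ΔS, ΔJ).
(d)–(e): allowed.
(d)–(f): forbidden (parity, ΔL, ΔJ).
(e)–(f): allowed.
Allowed pairs: 4 of 15.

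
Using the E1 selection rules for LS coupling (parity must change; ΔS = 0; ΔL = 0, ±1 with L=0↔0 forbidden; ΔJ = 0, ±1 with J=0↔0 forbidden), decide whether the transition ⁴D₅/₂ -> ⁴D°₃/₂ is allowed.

allowed

ΔL = 0, ±1 (not L=0↔0): L: 2 → 2, ΔL = +0 — ✓.
ΔJ = 0, ±1 (not J=0↔0): J: 5/2 → 3/2, ΔJ = -1 — ✓.
Parity must change: even → odd — ✓.
ΔS = 0: S: 3/2 → 3/2 — ✓.
All four E1 rules are satisfied.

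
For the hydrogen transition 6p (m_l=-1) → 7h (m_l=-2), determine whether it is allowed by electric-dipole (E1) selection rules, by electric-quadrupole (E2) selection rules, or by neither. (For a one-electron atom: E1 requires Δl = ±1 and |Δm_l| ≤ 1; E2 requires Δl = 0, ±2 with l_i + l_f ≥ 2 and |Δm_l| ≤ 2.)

Δl = 5 − 1 = +4; l_i + l_f = 6.
Δm_l = -1.
E1 (Δl = ±1, |Δm_l| ≤ 1): not satisfied.
E2 (Δl = 0,±2, l_i+l_f ≥ 2, |Δm_l| ≤ 2): not satisfied.

neither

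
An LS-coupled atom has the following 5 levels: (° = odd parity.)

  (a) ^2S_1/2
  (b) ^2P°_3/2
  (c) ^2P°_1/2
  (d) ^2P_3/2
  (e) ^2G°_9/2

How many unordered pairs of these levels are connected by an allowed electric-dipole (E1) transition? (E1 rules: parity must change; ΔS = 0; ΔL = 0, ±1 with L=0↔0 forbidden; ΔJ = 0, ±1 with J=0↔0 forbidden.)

(a)–(b): allowed.
(a)–(c): allowed.
(a)–(d): forbidden (parity).
(a)–(e): forbidden (ΔL, ΔJ).
(b)–(c): forbidden (parity).
(b)–(d): allowed.
(b)–(e): forbidden (parity, ΔL, ΔJ).
(c)–(d): allowed.
(c)–(e): forbidden (parity, ΔL, ΔJ).
(d)–(e): forbidden (ΔL, ΔJ).
Allowed pairs: 4 of 10.

4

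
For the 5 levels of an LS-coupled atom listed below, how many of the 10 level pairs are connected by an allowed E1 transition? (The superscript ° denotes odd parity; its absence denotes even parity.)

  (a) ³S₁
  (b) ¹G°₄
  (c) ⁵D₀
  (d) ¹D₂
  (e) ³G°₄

(a)–(b): forbidden (ΔS, ΔL, ΔJ).
(a)–(c): forbidden (parity, ΔS, ΔL).
(a)–(d): forbidden (parity, ΔS, ΔL).
(a)–(e): forbidden (ΔL, ΔJ).
(b)–(c): forbidden (ΔS, ΔL, ΔJ).
(b)–(d): forbidden (ΔL, ΔJ).
(b)–(e): forbidden (parity, ΔS).
(c)–(d): forbidden (parity, ΔS, ΔJ).
(c)–(e): forbidden (ΔS, ΔL, ΔJ).
(d)–(e): forbidden (ΔS, ΔL, ΔJ).
Allowed pairs: 0 of 10.

0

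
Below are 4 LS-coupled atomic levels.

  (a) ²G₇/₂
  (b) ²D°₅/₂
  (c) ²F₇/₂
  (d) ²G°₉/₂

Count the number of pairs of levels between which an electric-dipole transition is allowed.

3

(a)–(b): forbidden (ΔL).
(a)–(c): forbidden (parity).
(a)–(d): allowed.
(b)–(c): allowed.
(b)–(d): forbidden (parity, ΔL, ΔJ).
(c)–(d): allowed.
Allowed pairs: 3 of 6.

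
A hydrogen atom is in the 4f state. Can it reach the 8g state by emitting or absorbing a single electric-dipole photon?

allowed

Initial l = 3, final l = 4, so Δl = +1. E1 requires Δl = ±1: satisfied.
All E1 selection rules are satisfied.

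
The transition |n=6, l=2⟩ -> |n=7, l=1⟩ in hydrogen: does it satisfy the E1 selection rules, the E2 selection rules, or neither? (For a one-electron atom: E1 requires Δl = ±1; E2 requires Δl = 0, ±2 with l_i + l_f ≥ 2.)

E1

Δl = 1 − 2 = -1; l_i + l_f = 3.
E1 (Δl = ±1): satisfied.
E2 (Δl = 0,±2, l_i+l_f ≥ 2): not satisfied.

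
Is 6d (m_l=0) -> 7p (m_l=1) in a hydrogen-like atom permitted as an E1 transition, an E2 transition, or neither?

E1

Δl = 1 − 2 = -1; l_i + l_f = 3.
Δm_l = +1.
E1 (Δl = ±1, |Δm_l| ≤ 1): satisfied.
E2 (Δl = 0,±2, l_i+l_f ≥ 2, |Δm_l| ≤ 2): not satisfied.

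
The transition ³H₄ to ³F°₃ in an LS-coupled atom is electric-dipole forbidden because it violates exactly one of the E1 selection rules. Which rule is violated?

the ΔL = 0, ±1 rule

Initial level: S=1, L=5, J=4, parity even. Final level: S=1, L=3, J=3, parity odd.
ΔS = 0: S: 1 → 1 — ok.
Parity must change: even → odd — ok.
ΔJ = 0, ±1 (not J=0↔0): J: 4 → 3, ΔJ = -1 — ok.
ΔL = 0, ±1 (not L=0↔0): L: 5 → 3, ΔL = -2 — fails.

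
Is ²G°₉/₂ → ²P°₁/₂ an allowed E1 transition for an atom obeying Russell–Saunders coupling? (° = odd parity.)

forbidden

Initial level: S=1/2, L=4, J=9/2, parity odd. Final level: S=1/2, L=1, J=1/2, parity odd.
Parity must change: odd → odd — fails.
ΔL = 0, ±1 (not L=0↔0): L: 4 → 1, ΔL = -3 — fails.
ΔS = 0: S: 1/2 → 1/2 — ok.
ΔJ = 0, ±1 (not J=0↔0): J: 9/2 → 1/2, ΔJ = -4 — fails.
Rule(s) violated: parity, ΔL, ΔJ.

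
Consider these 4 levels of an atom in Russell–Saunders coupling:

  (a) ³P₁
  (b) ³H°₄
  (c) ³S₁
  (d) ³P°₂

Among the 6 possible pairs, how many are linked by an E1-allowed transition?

(a)–(b): forbidden (ΔL, ΔJ).
(a)–(c): forbidden (parity).
(a)–(d): allowed.
(b)–(c): forbidden (ΔL, ΔJ).
(b)–(d): forbidden (parity, ΔL, ΔJ).
(c)–(d): allowed.
Allowed pairs: 2 of 6.

2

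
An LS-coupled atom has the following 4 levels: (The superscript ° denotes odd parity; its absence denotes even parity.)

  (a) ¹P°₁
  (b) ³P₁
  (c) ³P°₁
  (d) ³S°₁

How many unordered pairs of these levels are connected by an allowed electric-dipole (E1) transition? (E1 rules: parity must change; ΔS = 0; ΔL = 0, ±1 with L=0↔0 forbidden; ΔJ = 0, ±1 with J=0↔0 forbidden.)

(a)–(b): forbidden (ΔS).
(a)–(c): forbidden (parity, ΔS).
(a)–(d): forbidden (parity, ΔS).
(b)–(c): allowed.
(b)–(d): allowed.
(c)–(d): forbidden (parity).
Allowed pairs: 2 of 6.

2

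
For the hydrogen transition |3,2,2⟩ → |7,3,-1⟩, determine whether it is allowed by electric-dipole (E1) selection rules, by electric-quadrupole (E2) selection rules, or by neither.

neither

Δl = 3 − 2 = +1; l_i + l_f = 5.
Δm_l = -3.
E1 (Δl = ±1, |Δm_l| ≤ 1): not satisfied.
E2 (Δl = 0,±2, l_i+l_f ≥ 2, |Δm_l| ≤ 2): not satisfied.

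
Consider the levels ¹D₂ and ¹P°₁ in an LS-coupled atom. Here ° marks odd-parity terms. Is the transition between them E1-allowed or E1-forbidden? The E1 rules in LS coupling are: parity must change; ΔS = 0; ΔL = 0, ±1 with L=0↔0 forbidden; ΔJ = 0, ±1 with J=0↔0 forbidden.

allowed

Reading off the term symbols: S 0→0, L 2→1, J 2→1, parity even→odd.
ΔS = 0: S: 0 → 0 — ok.
ΔL = 0, ±1 (not L=0↔0): L: 2 → 1, ΔL = -1 — ok.
ΔJ = 0, ±1 (not J=0↔0): J: 2 → 1, ΔJ = -1 — ok.
Parity must change: even → odd — ok.
All four E1 rules are satisfied.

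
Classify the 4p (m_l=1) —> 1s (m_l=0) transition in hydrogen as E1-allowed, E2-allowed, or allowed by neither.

Δl = 0 − 1 = -1; l_i + l_f = 1.
Δm_l = -1.
E1 (Δl = ±1, |Δm_l| ≤ 1): satisfied.
E2 (Δl = 0,±2, l_i+l_f ≥ 2, |Δm_l| ≤ 2): not satisfied.

E1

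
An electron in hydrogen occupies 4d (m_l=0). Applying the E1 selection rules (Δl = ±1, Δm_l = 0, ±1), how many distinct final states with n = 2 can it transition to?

E1 requires Δl = ±1, so l_f ∈ {1, 3}; with 0 ≤ l_f ≤ n_f−1 = 1, the allowed l_f values are {1}.
For l_f = 1: m_f ∈ {m_i−1, m_i, m_i+1} ∩ [−1, 1] = {-1, 0, 1} → 3 states.
Total: 3.

3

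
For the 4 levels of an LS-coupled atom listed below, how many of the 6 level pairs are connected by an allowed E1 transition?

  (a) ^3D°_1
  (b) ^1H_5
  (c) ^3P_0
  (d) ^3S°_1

2

(a)–(b): forbidden (ΔS, ΔL, ΔJ).
(a)–(c): allowed.
(a)–(d): forbidden (parity, ΔL).
(b)–(c): forbidden (parity, ΔS, ΔL, ΔJ).
(b)–(d): forbidden (ΔS, ΔL, ΔJ).
(c)–(d): allowed.
Allowed pairs: 2 of 6.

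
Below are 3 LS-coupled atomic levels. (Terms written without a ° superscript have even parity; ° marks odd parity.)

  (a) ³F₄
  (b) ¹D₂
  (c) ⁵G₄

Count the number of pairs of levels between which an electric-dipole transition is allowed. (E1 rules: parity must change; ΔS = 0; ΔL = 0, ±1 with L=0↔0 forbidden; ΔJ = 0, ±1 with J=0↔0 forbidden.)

(a)–(b): forbidden (parity, ΔS, ΔJ).
(a)–(c): forbidden (parity, ΔS).
(b)–(c): forbidden (parity, ΔS, ΔL, ΔJ).
Allowed pairs: 0 of 3.

0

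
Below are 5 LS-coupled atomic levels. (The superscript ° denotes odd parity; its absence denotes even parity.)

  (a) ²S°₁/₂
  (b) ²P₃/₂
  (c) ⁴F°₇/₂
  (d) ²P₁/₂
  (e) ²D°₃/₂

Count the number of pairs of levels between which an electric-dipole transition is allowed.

4

(a)–(b): allowed.
(a)–(c): forbidden (parity, ΔS, ΔL, ΔJ).
(a)–(d): allowed.
(a)–(e): forbidden (parity, ΔL).
(b)–(c): forbidden (ΔS, ΔL, ΔJ).
(b)–(d): forbidden (parity).
(b)–(e): allowed.
(c)–(d): forbidden (ΔS, ΔL, ΔJ).
(c)–(e): forbidden (parity, ΔS, ΔJ).
(d)–(e): allowed.
Allowed pairs: 4 of 10.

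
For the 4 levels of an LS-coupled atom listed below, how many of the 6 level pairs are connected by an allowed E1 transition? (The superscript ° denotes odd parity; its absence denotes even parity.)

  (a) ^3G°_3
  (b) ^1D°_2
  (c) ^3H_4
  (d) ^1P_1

2

(a)–(b): forbidden (parity, ΔS, ΔL).
(a)–(c): allowed.
(a)–(d): forbidden (ΔS, ΔL, ΔJ).
(b)–(c): forbidden (ΔS, ΔL, ΔJ).
(b)–(d): allowed.
(c)–(d): forbidden (parity, ΔS, ΔL, ΔJ).
Allowed pairs: 2 of 6.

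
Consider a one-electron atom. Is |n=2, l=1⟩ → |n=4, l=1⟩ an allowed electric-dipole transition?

Initial l = 1, final l = 1, so Δl = +0. E1 requires Δl = ±1: fails.
The transition is electric-dipole forbidden.

forbidden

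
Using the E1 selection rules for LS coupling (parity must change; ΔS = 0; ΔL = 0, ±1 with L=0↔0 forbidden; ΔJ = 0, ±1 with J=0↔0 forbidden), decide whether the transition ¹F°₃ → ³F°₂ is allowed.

forbidden

Reading off the term symbols: S 0→1, L 3→3, J 3→2, parity odd→odd.
Parity must change: odd → odd — ✗.
ΔS = 0: S: 0 → 1 — ✗.
ΔL = 0, ±1 (not L=0↔0): L: 3 → 3, ΔL = +0 — ✓.
ΔJ = 0, ±1 (not J=0↔0): J: 3 → 2, ΔJ = -1 — ✓.
Rule(s) violated: parity, ΔS.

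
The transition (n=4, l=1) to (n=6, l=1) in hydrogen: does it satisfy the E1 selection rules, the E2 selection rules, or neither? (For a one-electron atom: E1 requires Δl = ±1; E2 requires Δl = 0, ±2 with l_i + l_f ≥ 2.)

Δl = 1 − 1 = +0; l_i + l_f = 2.
E1 (Δl = ±1): not satisfied.
E2 (Δl = 0,±2, l_i+l_f ≥ 2): satisfied.

E2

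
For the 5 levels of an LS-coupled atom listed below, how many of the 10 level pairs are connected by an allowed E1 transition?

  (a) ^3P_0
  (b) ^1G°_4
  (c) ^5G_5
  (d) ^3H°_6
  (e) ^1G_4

1

(a)–(b): forbidden (ΔS, ΔL, ΔJ).
(a)–(c): forbidden (parity, ΔS, ΔL, ΔJ).
(a)–(d): forbidden (ΔL, ΔJ).
(a)–(e): forbidden (parity, ΔS, ΔL, ΔJ).
(b)–(c): forbidden (ΔS).
(b)–(d): forbidden (parity, ΔS, ΔJ).
(b)–(e): allowed.
(c)–(d): forbidden (ΔS).
(c)–(e): forbidden (parity, ΔS).
(d)–(e): forbidden (ΔS, ΔJ).
Allowed pairs: 1 of 10.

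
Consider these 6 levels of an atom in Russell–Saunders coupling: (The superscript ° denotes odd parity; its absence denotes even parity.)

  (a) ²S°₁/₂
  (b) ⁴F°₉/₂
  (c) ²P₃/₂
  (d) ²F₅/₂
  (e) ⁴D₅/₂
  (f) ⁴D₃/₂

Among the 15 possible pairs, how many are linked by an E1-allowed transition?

1

(a)–(b): forbidden (parity, ΔS, ΔL, ΔJ).
(a)–(c): allowed.
(a)–(d): forbidden (ΔL, ΔJ).
(a)–(e): forbidden (ΔS, ΔL, ΔJ).
(a)–(f): forbidden (ΔS, ΔL).
(b)–(c): forbidden (ΔS, ΔL, ΔJ).
(b)–(d): forbidden (ΔS, ΔJ).
(b)–(e): forbidden (ΔJ).
(b)–(f): forbidden (ΔJ).
(c)–(d): forbidden (parity, ΔL).
(c)–(e): forbidden (parity, ΔS).
(c)–(f): forbidden (parity, ΔS).
(d)–(e): forbidden (parity, ΔS).
(d)–(f): forbidden (parity, ΔS).
(e)–(f): forbidden (parity).
Allowed pairs: 1 of 15.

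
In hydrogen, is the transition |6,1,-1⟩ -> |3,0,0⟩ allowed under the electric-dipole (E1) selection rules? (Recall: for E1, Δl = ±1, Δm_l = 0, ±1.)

allowed

l: 1 → 0 (Δl = -1). Δl = ±1 ✓.
m_l: -1 → 0 (Δm_l = +1). |Δm_l| ≤ 1 ✓.
All E1 selection rules are satisfied.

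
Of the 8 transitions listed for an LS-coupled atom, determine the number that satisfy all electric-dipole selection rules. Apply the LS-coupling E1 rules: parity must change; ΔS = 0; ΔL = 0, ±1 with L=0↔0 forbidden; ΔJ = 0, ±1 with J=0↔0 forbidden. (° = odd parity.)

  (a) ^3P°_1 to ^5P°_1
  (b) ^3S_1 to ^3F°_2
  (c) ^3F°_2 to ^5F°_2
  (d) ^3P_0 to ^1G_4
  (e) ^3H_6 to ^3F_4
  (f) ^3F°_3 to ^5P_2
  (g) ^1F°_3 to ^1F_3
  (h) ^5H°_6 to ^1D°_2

(a) forbidden (parity, ΔS fail)
(b) forbidden (ΔL fails)
(c) forbidden (parity, ΔS fail)
(d) forbidden (parity, ΔS, ΔL, ΔJ fail)
(e) forbidden (parity, ΔL, ΔJ fail)
(f) forbidden (ΔS, ΔL fail)
(g) allowed
(h) forbidden (parity, ΔS, ΔL, ΔJ fail)
Total allowed: 1 of 8.

1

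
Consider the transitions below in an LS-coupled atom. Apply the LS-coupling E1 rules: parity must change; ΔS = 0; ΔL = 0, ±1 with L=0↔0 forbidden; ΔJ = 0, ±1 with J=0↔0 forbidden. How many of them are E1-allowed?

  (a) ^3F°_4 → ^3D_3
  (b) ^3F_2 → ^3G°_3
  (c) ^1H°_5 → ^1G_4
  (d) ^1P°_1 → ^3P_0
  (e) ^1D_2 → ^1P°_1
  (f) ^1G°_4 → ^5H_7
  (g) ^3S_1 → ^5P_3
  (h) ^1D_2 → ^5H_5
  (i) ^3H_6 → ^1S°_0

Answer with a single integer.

4

(a) allowed
(b) allowed
(c) allowed
(d) forbidden (ΔS fails)
(e) allowed
(f) forbidden (ΔS, ΔJ fail)
(g) forbidden (parity, ΔS, ΔJ fail)
(h) forbidden (parity, ΔS, ΔL, ΔJ fail)
(i) forbidden (ΔS, ΔL, ΔJ fail)
Total allowed: 4 of 9.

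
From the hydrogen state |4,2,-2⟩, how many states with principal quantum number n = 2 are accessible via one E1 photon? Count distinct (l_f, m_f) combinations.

E1 requires Δl = ±1, so l_f ∈ {1, 3}; with 0 ≤ l_f ≤ n_f−1 = 1, the allowed l_f values are {1}.
For l_f = 1: m_f ∈ {m_i−1, m_i, m_i+1} ∩ [−1, 1] = {-1} → 1 state.
Total: 1.

1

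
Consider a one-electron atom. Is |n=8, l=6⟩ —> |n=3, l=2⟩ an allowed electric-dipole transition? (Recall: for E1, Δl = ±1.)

l: 6 → 2 (Δl = -4). Δl = ±1 fails.
The transition is electric-dipole forbidden.

forbidden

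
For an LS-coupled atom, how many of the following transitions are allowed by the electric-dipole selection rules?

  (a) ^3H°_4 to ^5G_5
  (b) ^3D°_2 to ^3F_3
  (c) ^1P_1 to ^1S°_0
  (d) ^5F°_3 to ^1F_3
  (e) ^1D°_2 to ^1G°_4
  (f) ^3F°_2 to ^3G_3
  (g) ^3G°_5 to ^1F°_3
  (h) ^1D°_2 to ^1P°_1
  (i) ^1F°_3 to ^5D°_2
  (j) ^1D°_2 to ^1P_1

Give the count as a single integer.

4

(a) forbidden (ΔS fails)
(b) allowed
(c) allowed
(d) forbidden (ΔS fails)
(e) forbidden (parity, ΔL, ΔJ fail)
(f) allowed
(g) forbidden (parity, ΔS, ΔJ fail)
(h) forbidden (parity fails)
(i) forbidden (parity, ΔS fail)
(j) allowed
Total allowed: 4 of 10.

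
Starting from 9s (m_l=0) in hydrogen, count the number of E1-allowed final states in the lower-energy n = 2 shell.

3

E1 requires Δl = ±1, so l_f ∈ {-1, 1}; with 0 ≤ l_f ≤ n_f−1 = 1, the allowed l_f values are {1}.
For l_f = 1: m_f ∈ {m_i−1, m_i, m_i+1} ∩ [−1, 1] = {-1, 0, 1} → 3 states.
Total: 3.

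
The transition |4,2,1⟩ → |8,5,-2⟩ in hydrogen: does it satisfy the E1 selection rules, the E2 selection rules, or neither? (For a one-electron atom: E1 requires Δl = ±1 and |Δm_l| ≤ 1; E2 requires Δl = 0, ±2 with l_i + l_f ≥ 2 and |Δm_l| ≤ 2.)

neither

Δl = 5 − 2 = +3; l_i + l_f = 7.
Δm_l = -3.
E1 (Δl = ±1, |Δm_l| ≤ 1): not satisfied.
E2 (Δl = 0,±2, l_i+l_f ≥ 2, |Δm_l| ≤ 2): not satisfied.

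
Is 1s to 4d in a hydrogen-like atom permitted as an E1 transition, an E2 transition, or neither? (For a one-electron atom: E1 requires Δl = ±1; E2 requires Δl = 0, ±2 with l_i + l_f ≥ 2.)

E2

Δl = 2 − 0 = +2; l_i + l_f = 2.
E1 (Δl = ±1): not satisfied.
E2 (Δl = 0,±2, l_i+l_f ≥ 2): satisfied.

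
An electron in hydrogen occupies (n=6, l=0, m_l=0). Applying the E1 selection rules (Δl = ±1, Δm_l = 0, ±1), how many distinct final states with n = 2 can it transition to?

3

E1 requires Δl = ±1, so l_f ∈ {-1, 1}; with 0 ≤ l_f ≤ n_f−1 = 1, the allowed l_f values are {1}.
For l_f = 1: m_f ∈ {m_i−1, m_i, m_i+1} ∩ [−1, 1] = {-1, 0, 1} → 3 states.
Total: 3.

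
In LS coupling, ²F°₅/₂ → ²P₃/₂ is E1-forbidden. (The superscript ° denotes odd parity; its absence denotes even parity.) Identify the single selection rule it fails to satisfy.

Reading off the term symbols: S 1/2→1/2, L 3→1, J 5/2→3/2, parity odd→even.
Parity must change: odd → even — ok.
ΔS = 0: S: 1/2 → 1/2 — ok.
ΔL = 0, ±1 (not L=0↔0): L: 3 → 1, ΔL = -2 — fails.
ΔJ = 0, ±1 (not J=0↔0): J: 5/2 → 3/2, ΔJ = -1 — ok.

the ΔL = 0, ±1 rule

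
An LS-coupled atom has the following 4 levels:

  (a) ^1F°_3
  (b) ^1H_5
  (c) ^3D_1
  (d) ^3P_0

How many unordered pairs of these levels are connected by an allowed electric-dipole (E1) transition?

(a)–(b): forbidden (ΔL, ΔJ).
(a)–(c): forbidden (ΔS, ΔJ).
(a)–(d): forbidden (ΔS, ΔL, ΔJ).
(b)–(c): forbidden (parity, ΔS, ΔL, ΔJ).
(b)–(d): forbidden (parity, ΔS, ΔL, ΔJ).
(c)–(d): forbidden (parity).
Allowed pairs: 0 of 6.

0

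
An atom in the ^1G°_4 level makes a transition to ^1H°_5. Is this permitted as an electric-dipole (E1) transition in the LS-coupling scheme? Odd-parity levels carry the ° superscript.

Initial level: S=0, L=4, J=4, parity odd. Final level: S=0, L=5, J=5, parity odd.
ΔS = 0: S: 0 → 0 — satisfied.
Parity must change: odd → odd — violated.
ΔJ = 0, ±1 (not J=0↔0): J: 4 → 5, ΔJ = +1 — satisfied.
ΔL = 0, ±1 (not L=0↔0): L: 4 → 5, ΔL = +1 — satisfied.
Rule(s) violated: parity.

forbidden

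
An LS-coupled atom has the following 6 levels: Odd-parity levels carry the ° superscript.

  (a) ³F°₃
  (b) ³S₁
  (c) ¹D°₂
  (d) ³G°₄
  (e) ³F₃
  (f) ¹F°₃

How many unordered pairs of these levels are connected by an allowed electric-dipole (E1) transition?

(a)–(b): forbidden (ΔL, ΔJ).
(a)–(c): forbidden (parity, ΔS).
(a)–(d): forbidden (parity).
(a)–(e): allowed.
(a)–(f): forbidden (parity, ΔS).
(b)–(c): forbidden (ΔS, ΔL).
(b)–(d): forbidden (ΔL, ΔJ).
(b)–(e): forbidden (parity, ΔL, ΔJ).
(b)–(f): forbidden (ΔS, ΔL, ΔJ).
(c)–(d): forbidden (parity, ΔS, ΔL, ΔJ).
(c)–(e): forbidden (ΔS).
(c)–(f): forbidden (parity).
(d)–(e): allowed.
(d)–(f): forbidden (parity, ΔS).
(e)–(f): forbidden (ΔS).
Allowed pairs: 2 of 15.

2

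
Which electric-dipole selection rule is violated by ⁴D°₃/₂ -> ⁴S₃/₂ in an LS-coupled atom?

Initial level: S=3/2, L=2, J=3/2, parity odd. Final level: S=3/2, L=0, J=3/2, parity even.
ΔS = 0: S: 3/2 → 3/2 — passes.
ΔL = 0, ±1 (not L=0↔0): L: 2 → 0, ΔL = -2 — fails.
ΔJ = 0, ±1 (not J=0↔0): J: 3/2 → 3/2, ΔJ = +0 — passes.
Parity must change: odd → even — passes.

the ΔL = 0, ±1 rule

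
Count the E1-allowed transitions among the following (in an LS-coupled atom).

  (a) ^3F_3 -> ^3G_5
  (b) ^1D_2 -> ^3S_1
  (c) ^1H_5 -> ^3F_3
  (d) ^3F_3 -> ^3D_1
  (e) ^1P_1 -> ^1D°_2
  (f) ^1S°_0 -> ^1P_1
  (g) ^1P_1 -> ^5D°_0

2

(a) forbidden (parity, ΔJ fail)
(b) forbidden (parity, ΔS, ΔL fail)
(c) forbidden (parity, ΔS, ΔL, ΔJ fail)
(d) forbidden (parity, ΔJ fail)
(e) allowed
(f) allowed
(g) forbidden (ΔS fails)
Total allowed: 2 of 7.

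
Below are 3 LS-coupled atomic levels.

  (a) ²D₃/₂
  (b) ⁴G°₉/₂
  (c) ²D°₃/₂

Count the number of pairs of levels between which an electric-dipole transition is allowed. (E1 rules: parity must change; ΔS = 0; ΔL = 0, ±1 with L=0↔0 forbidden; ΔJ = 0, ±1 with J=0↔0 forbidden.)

1

(a)–(b): forbidden (ΔS, ΔL, ΔJ).
(a)–(c): allowed.
(b)–(c): forbidden (parity, ΔS, ΔL, ΔJ).
Allowed pairs: 1 of 3.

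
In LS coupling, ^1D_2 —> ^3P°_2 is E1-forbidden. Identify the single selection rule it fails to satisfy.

the ΔS = 0 rule

Reading off the term symbols: S 0→1, L 2→1, J 2→2, parity even→odd.
ΔJ = 0, ±1 (not J=0↔0): J: 2 → 2, ΔJ = +0 — ok.
Parity must change: even → odd — ok.
ΔL = 0, ±1 (not L=0↔0): L: 2 → 1, ΔL = -1 — ok.
ΔS = 0: S: 0 → 1 — fails.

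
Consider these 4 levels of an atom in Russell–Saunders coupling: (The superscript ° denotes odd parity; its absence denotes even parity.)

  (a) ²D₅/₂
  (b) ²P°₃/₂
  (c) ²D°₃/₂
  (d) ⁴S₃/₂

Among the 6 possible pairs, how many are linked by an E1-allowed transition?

(a)–(b): allowed.
(a)–(c): allowed.
(a)–(d): forbidden (parity, ΔS, ΔL).
(b)–(c): forbidden (parity).
(b)–(d): forbidden (ΔS).
(c)–(d): forbidden (ΔS, ΔL).
Allowed pairs: 2 of 6.

2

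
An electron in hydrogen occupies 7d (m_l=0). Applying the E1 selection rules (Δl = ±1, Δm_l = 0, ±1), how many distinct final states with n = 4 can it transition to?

E1 requires Δl = ±1, so l_f ∈ {1, 3}; with 0 ≤ l_f ≤ n_f−1 = 3, the allowed l_f values are {1, 3}.
For l_f = 1: m_f ∈ {m_i−1, m_i, m_i+1} ∩ [−1, 1] = {-1, 0, 1} → 3 states.
For l_f = 3: m_f ∈ {m_i−1, m_i, m_i+1} ∩ [−3, 3] = {-1, 0, 1} → 3 states.
Total: 6.

6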